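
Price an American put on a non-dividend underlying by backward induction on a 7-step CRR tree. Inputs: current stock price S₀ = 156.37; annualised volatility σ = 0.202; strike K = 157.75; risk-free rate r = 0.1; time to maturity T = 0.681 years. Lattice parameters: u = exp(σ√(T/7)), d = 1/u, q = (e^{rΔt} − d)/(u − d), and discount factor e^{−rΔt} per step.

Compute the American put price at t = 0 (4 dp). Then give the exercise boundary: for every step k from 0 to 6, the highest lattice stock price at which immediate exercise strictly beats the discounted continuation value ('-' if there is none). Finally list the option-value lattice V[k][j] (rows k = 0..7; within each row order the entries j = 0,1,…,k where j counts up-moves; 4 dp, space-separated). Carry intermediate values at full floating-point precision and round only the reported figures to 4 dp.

Δt=0.09729, u=1.06503, d=0.93894, q=0.56178, disc=e^(-rΔt)=0.99032
k=7 terminal: V=max(K-S,0) → 57.1463 43.6358 28.3110 10.9282 0.0000 0.0000 0.0000 0.0000
k=6: j=0 S=107.1462 intr=50.6038 cont=49.0766 V=50.6038[EX]; j=1 S=121.5353 intr=36.2147 cont=34.6875 V=36.2147[EX]; j=2 S=137.8567 intr=19.8933 cont=18.3661 V=19.8933[EX]; j=3 S=156.3700 intr=1.3800 cont=4.7425 V=4.7425[hold]; j=4 S=177.3695 intr=0.0000 cont=0.0000 V=0.0000[hold]; j=5 S=201.1891 intr=0.0000 cont=0.0000 V=0.0000[hold]; j=6 S=228.2076 intr=0.0000 cont=0.0000 V=0.0000[hold]  S*(6)=137.8567
k=5: j=0 S=114.1142 intr=43.6358 cont=42.1086 V=43.6358[EX]; j=1 S=129.4390 intr=28.3110 cont=26.7838 V=28.3110[EX]; j=2 S=146.8218 intr=10.9282 cont=11.2716 V=11.2716[hold]; j=3 S=166.5391 intr=0.0000 cont=2.0581 V=2.0581[hold]; j=4 S=188.9043 intr=0.0000 cont=0.0000 V=0.0000[hold]; j=5 S=214.2729 intr=0.0000 cont=0.0000 V=0.0000[hold]  S*(5)=129.4390
k=4: j=0 S=121.5353 intr=36.2147 cont=34.6875 V=36.2147[EX]; j=1 S=137.8567 intr=19.8933 cont=18.5572 V=19.8933[EX]; j=2 S=156.3700 intr=1.3800 cont=6.0366 V=6.0366[hold]; j=3 S=177.3695 intr=0.0000 cont=0.8932 V=0.8932[hold]; j=4 S=201.1891 intr=0.0000 cont=0.0000 V=0.0000[hold]  S*(4)=137.8567
k=3: j=0 S=129.4390 intr=28.3110 cont=26.7838 V=28.3110[EX]; j=1 S=146.8218 intr=10.9282 cont=11.9916 V=11.9916[hold]; j=2 S=166.5391 intr=0.0000 cont=3.1167 V=3.1167[hold]; j=3 S=188.9043 intr=0.0000 cont=0.3876 V=0.3876[hold]  S*(3)=129.4390
k=2: j=0 S=137.8567 intr=19.8933 cont=18.9577 V=19.8933[EX]; j=1 S=156.3700 intr=1.3800 cont=6.9380 V=6.9380[hold]; j=2 S=177.3695 intr=0.0000 cont=1.5682 V=1.5682[hold]  S*(2)=137.8567
k=1: j=0 S=146.8218 intr=10.9282 cont=12.4931 V=12.4931[hold]; j=1 S=166.5391 intr=0.0000 cont=3.8834 V=3.8834[hold]  S*(1)=-
k=0: j=0 S=156.3700 intr=1.3800 cont=7.5821 V=7.5821[hold]  S*(0)=-

price = 7.5821
boundary = - - 137.8567 129.4390 137.8567 129.4390 137.8567
tree:
7.5821
12.4931 3.8834
19.8933 6.9380 1.5682
28.3110 11.9916 3.1167 0.3876
36.2147 19.8933 6.0366 0.8932 0.0000
43.6358 28.3110 11.2716 2.0581 0.0000 0.0000
50.6038 36.2147 19.8933 4.7425 0.0000 0.0000 0.0000
57.1463 43.6358 28.3110 10.9282 0.0000 0.0000 0.0000 0.0000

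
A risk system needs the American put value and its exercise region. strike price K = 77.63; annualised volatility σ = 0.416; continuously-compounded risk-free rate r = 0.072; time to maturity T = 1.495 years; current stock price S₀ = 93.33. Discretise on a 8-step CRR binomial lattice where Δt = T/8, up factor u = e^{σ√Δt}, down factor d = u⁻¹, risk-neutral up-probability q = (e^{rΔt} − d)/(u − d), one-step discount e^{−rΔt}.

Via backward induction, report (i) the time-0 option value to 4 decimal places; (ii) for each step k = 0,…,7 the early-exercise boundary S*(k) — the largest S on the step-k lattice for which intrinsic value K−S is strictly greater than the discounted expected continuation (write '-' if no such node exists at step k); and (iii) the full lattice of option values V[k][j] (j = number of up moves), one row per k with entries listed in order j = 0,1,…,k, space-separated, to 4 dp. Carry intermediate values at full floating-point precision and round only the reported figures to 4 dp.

price = 7.9335
boundary = - - - - 45.4590 37.9769 45.4590 54.4152
tree:
7.9335
11.7928 4.1767
17.0445 6.7081 1.6843
23.8502 10.5037 2.9833 0.3928
32.1710 15.9360 5.1976 0.7846 0.0000
39.6531 23.2306 8.8611 1.5674 0.0000 0.0000
45.9037 32.1710 14.6612 3.1310 0.0000 0.0000 0.0000
51.1256 39.6531 23.2148 6.2545 0.0000 0.0000 0.0000 0.0000
55.4879 45.9037 32.1710 12.4941 0.0000 0.0000 0.0000 0.0000 0.0000

Δt=0.18688, u=1.19702, d=0.83541, q=0.49262, disc=e^(-rΔt)=0.98664
k=8 terminal: V=max(K-S,0) → 55.4879 45.9037 32.1710 12.4941 0.0000 0.0000 0.0000 0.0000 0.0000
k=7: j=0 S=26.5044 intr=51.1256 cont=50.0881 V=51.1256[EX]; j=1 S=37.9769 intr=39.6531 cont=38.6156 V=39.6531[EX]; j=2 S=54.4152 intr=23.2148 cont=22.1773 V=23.2148[EX]; j=3 S=77.9688 intr=0.0000 cont=6.2545 V=6.2545[hold]; j=4 S=111.7176 intr=0.0000 cont=0.0000 V=0.0000[hold]; j=5 S=160.0746 intr=0.0000 cont=0.0000 V=0.0000[hold]; j=6 S=229.3629 intr=0.0000 cont=0.0000 V=0.0000[hold]; j=7 S=328.6427 intr=0.0000 cont=0.0000 V=0.0000[hold]  S*(7)=54.4152
k=6: j=0 S=31.7263 intr=45.9037 cont=44.8662 V=45.9037[EX]; j=1 S=45.4590 intr=32.1710 cont=31.1335 V=32.1710[EX]; j=2 S=65.1359 intr=12.4941 cont=14.6612 V=14.6612[hold]; j=3 S=93.3300 intr=0.0000 cont=3.1310 V=3.1310[hold]; j=4 S=133.7279 intr=0.0000 cont=0.0000 V=0.0000[hold]; j=5 S=191.6121 intr=0.0000 cont=0.0000 V=0.0000[hold]; j=6 S=274.5514 intr=0.0000 cont=0.0000 V=0.0000[hold]  S*(6)=45.4590
k=5: j=0 S=37.9769 intr=39.6531 cont=38.6156 V=39.6531[EX]; j=1 S=54.4152 intr=23.2148 cont=23.2306 V=23.2306[hold]; j=2 S=77.9688 intr=0.0000 cont=8.8611 V=8.8611[hold]; j=3 S=111.7176 intr=0.0000 cont=1.5674 V=1.5674[hold]; j=4 S=160.0746 intr=0.0000 cont=0.0000 V=0.0000[hold]; j=5 S=229.3629 intr=0.0000 cont=0.0000 V=0.0000[hold]  S*(5)=37.9769
k=4: j=0 S=45.4590 intr=32.1710 cont=31.1412 V=32.1710[EX]; j=1 S=65.1359 intr=12.4941 cont=15.9360 V=15.9360[hold]; j=2 S=93.3300 intr=0.0000 cont=5.1976 V=5.1976[hold]; j=3 S=133.7279 intr=0.0000 cont=0.7846 V=0.7846[hold]; j=4 S=191.6121 intr=0.0000 cont=0.0000 V=0.0000[hold]  S*(4)=45.4590
k=3: j=0 S=54.4152 intr=23.2148 cont=23.8502 V=23.8502[hold]; j=1 S=77.9688 intr=0.0000 cont=10.5037 V=10.5037[hold]; j=2 S=111.7176 intr=0.0000 cont=2.9833 V=2.9833[hold]; j=3 S=160.0746 intr=0.0000 cont=0.3928 V=0.3928[hold]  S*(3)=-
k=2: j=0 S=65.1359 intr=12.4941 cont=17.0445 V=17.0445[hold]; j=1 S=93.3300 intr=0.0000 cont=6.7081 V=6.7081[hold]; j=2 S=133.7279 intr=0.0000 cont=1.6843 V=1.6843[hold]  S*(2)=-
k=1: j=0 S=77.9688 intr=0.0000 cont=11.7928 V=11.7928[hold]; j=1 S=111.7176 intr=0.0000 cont=4.1767 V=4.1767[hold]  S*(1)=-
k=0: j=0 S=93.3300 intr=0.0000 cont=7.9335 V=7.9335[hold]  S*(0)=-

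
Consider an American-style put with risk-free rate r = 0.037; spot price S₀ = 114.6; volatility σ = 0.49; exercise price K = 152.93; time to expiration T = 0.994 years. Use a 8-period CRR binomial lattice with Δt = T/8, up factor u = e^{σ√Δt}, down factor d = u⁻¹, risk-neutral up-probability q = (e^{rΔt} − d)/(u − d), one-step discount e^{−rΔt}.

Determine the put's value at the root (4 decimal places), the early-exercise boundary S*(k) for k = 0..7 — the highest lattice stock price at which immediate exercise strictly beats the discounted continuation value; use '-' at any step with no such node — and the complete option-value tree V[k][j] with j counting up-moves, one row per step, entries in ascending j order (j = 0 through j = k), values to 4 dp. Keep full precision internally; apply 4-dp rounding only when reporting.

price = 46.2127
boundary = - - 81.1262 68.2574 81.1262 96.4213 81.1262 96.4213
tree:
46.2127
58.5377 32.7783
71.8038 44.1636 20.2711
84.6726 57.4442 29.6325 9.9217
95.5001 71.8038 41.8274 16.1822 2.9648
104.6100 84.6726 56.5087 25.6951 5.6219 0.0000
112.2749 95.5001 71.8038 39.2621 10.6603 0.0000 0.0000
118.7239 104.6100 84.6726 56.5087 20.2141 0.0000 0.0000 0.0000
124.1499 112.2749 95.5001 71.8038 38.3300 0.0000 0.0000 0.0000 0.0000

Δt=0.12425, u=1.18853, d=0.84137, q=0.47020, disc=e^(-rΔt)=0.99541
k=8 terminal: V=max(K-S,0) → 124.1499 112.2749 95.5001 71.8038 38.3300 0.0000 0.0000 0.0000 0.0000
k=7: j=0 S=34.2061 intr=118.7239 cont=118.0225 V=118.7239[EX]; j=1 S=48.3200 intr=104.6100 cont=103.9086 V=104.6100[EX]; j=2 S=68.2574 intr=84.6726 cont=83.9712 V=84.6726[EX]; j=3 S=96.4213 intr=56.5087 cont=55.8073 V=56.5087[EX]; j=4 S=136.2060 intr=16.7240 cont=20.2141 V=20.2141[hold]; j=5 S=192.4064 intr=0.0000 cont=0.0000 V=0.0000[hold]; j=6 S=271.7958 intr=0.0000 cont=0.0000 V=0.0000[hold]; j=7 S=383.9423 intr=0.0000 cont=0.0000 V=0.0000[hold]  S*(7)=96.4213
k=6: j=0 S=40.6551 intr=112.2749 cont=111.5735 V=112.2749[EX]; j=1 S=57.4299 intr=95.5001 cont=94.7987 V=95.5001[EX]; j=2 S=81.1262 intr=71.8038 cont=71.1023 V=71.8038[EX]; j=3 S=114.6000 intr=38.3300 cont=39.2621 V=39.2621[hold]; j=4 S=161.8855 intr=0.0000 cont=10.6603 V=10.6603[hold]; j=5 S=228.6816 intr=0.0000 cont=0.0000 V=0.0000[hold]; j=6 S=323.0386 intr=0.0000 cont=0.0000 V=0.0000[hold]  S*(6)=81.1262
k=5: j=0 S=48.3200 intr=104.6100 cont=103.9086 V=104.6100[EX]; j=1 S=68.2574 intr=84.6726 cont=83.9712 V=84.6726[EX]; j=2 S=96.4213 intr=56.5087 cont=56.2435 V=56.5087[EX]; j=3 S=136.2060 intr=16.7240 cont=25.6951 V=25.6951[hold]; j=4 S=192.4064 intr=0.0000 cont=5.6219 V=5.6219[hold]; j=5 S=271.7958 intr=0.0000 cont=0.0000 V=0.0000[hold]  S*(5)=96.4213
k=4: j=0 S=57.4299 intr=95.5001 cont=94.7987 V=95.5001[EX]; j=1 S=81.1262 intr=71.8038 cont=71.1023 V=71.8038[EX]; j=2 S=114.6000 intr=38.3300 cont=41.8274 V=41.8274[hold]; j=3 S=161.8855 intr=0.0000 cont=16.1822 V=16.1822[hold]; j=4 S=228.6816 intr=0.0000 cont=2.9648 V=2.9648[hold]  S*(4)=81.1262
k=3: j=0 S=68.2574 intr=84.6726 cont=83.9712 V=84.6726[EX]; j=1 S=96.4213 intr=56.5087 cont=57.4442 V=57.4442[hold]; j=2 S=136.2060 intr=16.7240 cont=29.6325 V=29.6325[hold]; j=3 S=192.4064 intr=0.0000 cont=9.9217 V=9.9217[hold]  S*(3)=68.2574
k=2: j=0 S=81.1262 intr=71.8038 cont=71.5402 V=71.8038[EX]; j=1 S=114.6000 intr=38.3300 cont=44.1636 V=44.1636[hold]; j=2 S=161.8855 intr=0.0000 cont=20.2711 V=20.2711[hold]  S*(2)=81.1262
k=1: j=0 S=96.4213 intr=56.5087 cont=58.5377 V=58.5377[hold]; j=1 S=136.2060 intr=16.7240 cont=32.7783 V=32.7783[hold]  S*(1)=-
k=0: j=0 S=114.6000 intr=38.3300 cont=46.2127 V=46.2127[hold]  S*(0)=-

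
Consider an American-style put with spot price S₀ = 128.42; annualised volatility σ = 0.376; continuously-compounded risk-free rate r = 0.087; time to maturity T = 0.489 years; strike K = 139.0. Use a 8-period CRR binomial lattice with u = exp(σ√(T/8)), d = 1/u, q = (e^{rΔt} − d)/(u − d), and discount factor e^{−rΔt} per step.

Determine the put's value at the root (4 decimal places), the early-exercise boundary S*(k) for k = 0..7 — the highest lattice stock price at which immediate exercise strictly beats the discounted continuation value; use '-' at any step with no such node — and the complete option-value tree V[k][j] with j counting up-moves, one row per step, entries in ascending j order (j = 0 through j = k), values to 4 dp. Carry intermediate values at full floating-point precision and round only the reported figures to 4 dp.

price = 17.5135
boundary = - - - 97.1664 106.6322 97.1664 106.6322 117.0201
tree:
17.5135
24.2171 11.1384
32.4085 16.4568 6.0515
41.8336 23.5272 9.7114 2.5338
50.4591 32.3678 15.1242 4.5170 0.6197
58.3189 41.8336 22.6754 7.8944 1.2597 0.0000
65.4809 50.4591 32.3678 13.4300 2.5606 0.0000 0.0000
72.0073 58.3189 41.8336 21.9799 5.2050 0.0000 0.0000 0.0000
77.9542 65.4809 50.4591 32.3678 10.5800 0.0000 0.0000 0.0000 0.0000

params: Δt=0.06112 u=1.09742 d=0.91123 q=0.50541 e^(-rΔt)=0.99470
t_8 payoffs: 77.9542 65.4809 50.4591 32.3678 10.5800 0.0000 0.0000 0.0000 0.0000
t_7: node(7,0) S=66.9927 payoff=72.0073 vs cont=71.2700 → 72.0073 [stop]  node(7,1) S=80.6811 payoff=58.3189 vs cont=57.5816 → 58.3189 [stop]  node(7,2) S=97.1664 payoff=41.8336 vs cont=41.0963 → 41.8336 [stop]  node(7,3) S=117.0201 payoff=21.9799 vs cont=21.2427 → 21.9799 [stop]  node(7,4) S=140.9304 payoff=0.0000 vs cont=5.2050 → 5.2050 [wait]  node(7,5) S=169.7263 payoff=0.0000 vs cont=0.0000 → 0.0000 [wait]  node(7,6) S=204.4058 payoff=0.0000 vs cont=0.0000 → 0.0000 [wait]  node(7,7) S=246.1714 payoff=0.0000 vs cont=0.0000 → 0.0000 [wait]  ⇒ S*(7)=117.0201
t_6: node(6,0) S=73.5191 payoff=65.4809 vs cont=64.7437 → 65.4809 [stop]  node(6,1) S=88.5409 payoff=50.4591 vs cont=49.7218 → 50.4591 [stop]  node(6,2) S=106.6322 payoff=32.3678 vs cont=31.6306 → 32.3678 [stop]  node(6,3) S=128.4200 payoff=10.5800 vs cont=13.4300 → 13.4300 [wait]  node(6,4) S=154.6596 payoff=0.0000 vs cont=2.5606 → 2.5606 [wait]  node(6,5) S=186.2607 payoff=0.0000 vs cont=0.0000 → 0.0000 [wait]  node(6,6) S=224.3187 payoff=0.0000 vs cont=0.0000 → 0.0000 [wait]  ⇒ S*(6)=106.6322
t_5: node(5,0) S=80.6811 payoff=58.3189 vs cont=57.5816 → 58.3189 [stop]  node(5,1) S=97.1664 payoff=41.8336 vs cont=41.0963 → 41.8336 [stop]  node(5,2) S=117.0201 payoff=21.9799 vs cont=22.6754 → 22.6754 [wait]  node(5,3) S=140.9304 payoff=0.0000 vs cont=7.8944 → 7.8944 [wait]  node(5,4) S=169.7263 payoff=0.0000 vs cont=1.2597 → 1.2597 [wait]  node(5,5) S=204.4058 payoff=0.0000 vs cont=0.0000 → 0.0000 [wait]  ⇒ S*(5)=97.1664
t_4: node(4,0) S=88.5409 payoff=50.4591 vs cont=49.7218 → 50.4591 [stop]  node(4,1) S=106.6322 payoff=32.3678 vs cont=31.9802 → 32.3678 [stop]  node(4,2) S=128.4200 payoff=10.5800 vs cont=15.1242 → 15.1242 [wait]  node(4,3) S=154.6596 payoff=0.0000 vs cont=4.5170 → 4.5170 [wait]  node(4,4) S=186.2607 payoff=0.0000 vs cont=0.6197 → 0.6197 [wait]  ⇒ S*(4)=106.6322
t_3: node(3,0) S=97.1664 payoff=41.8336 vs cont=41.0963 → 41.8336 [stop]  node(3,1) S=117.0201 payoff=21.9799 vs cont=23.5272 → 23.5272 [wait]  node(3,2) S=140.9304 payoff=0.0000 vs cont=9.7114 → 9.7114 [wait]  node(3,3) S=169.7263 payoff=0.0000 vs cont=2.5338 → 2.5338 [wait]  ⇒ S*(3)=97.1664
t_2: node(2,0) S=106.6322 payoff=32.3678 vs cont=32.4085 → 32.4085 [wait]  node(2,1) S=128.4200 payoff=10.5800 vs cont=16.4568 → 16.4568 [wait]  node(2,2) S=154.6596 payoff=0.0000 vs cont=6.0515 → 6.0515 [wait]  ⇒ S*(2)=-
t_1: node(1,0) S=117.0201 payoff=21.9799 vs cont=24.2171 → 24.2171 [wait]  node(1,1) S=140.9304 payoff=0.0000 vs cont=11.1384 → 11.1384 [wait]  ⇒ S*(1)=-
t_0: node(0,0) S=128.4200 payoff=10.5800 vs cont=17.5135 → 17.5135 [wait]  ⇒ S*(0)=-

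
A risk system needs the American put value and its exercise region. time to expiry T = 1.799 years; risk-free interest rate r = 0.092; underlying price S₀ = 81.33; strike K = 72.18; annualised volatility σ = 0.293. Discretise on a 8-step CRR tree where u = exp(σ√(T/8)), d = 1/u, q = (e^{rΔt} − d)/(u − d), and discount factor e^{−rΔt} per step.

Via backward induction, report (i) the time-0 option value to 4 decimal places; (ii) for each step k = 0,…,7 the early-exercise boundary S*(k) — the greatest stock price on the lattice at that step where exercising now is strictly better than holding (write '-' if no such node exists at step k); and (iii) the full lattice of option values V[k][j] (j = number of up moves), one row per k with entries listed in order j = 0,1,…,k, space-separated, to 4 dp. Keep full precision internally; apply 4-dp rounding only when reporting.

Δt=0.22487, u=1.14906, d=0.87028, q=0.54030, disc=e^(-rΔt)=0.97952
k=8 terminal: V=max(K-S,0) → 45.4184 36.8457 25.5268 10.5821 0.0000 0.0000 0.0000 0.0000 0.0000
k=7: j=0 S=30.7506 intr=41.4294 cont=39.9514 V=41.4294[EX]; j=1 S=40.6012 intr=31.5788 cont=30.1009 V=31.5788[EX]; j=2 S=53.6073 intr=18.5727 cont=17.0948 V=18.5727[EX]; j=3 S=70.7796 intr=1.4004 cont=4.7649 V=4.7649[hold]; j=4 S=93.4530 intr=0.0000 cont=0.0000 V=0.0000[hold]; j=5 S=123.3894 intr=0.0000 cont=0.0000 V=0.0000[hold]; j=6 S=162.9156 intr=0.0000 cont=0.0000 V=0.0000[hold]; j=7 S=215.1035 intr=0.0000 cont=0.0000 V=0.0000[hold]  S*(7)=53.6073
k=6: j=0 S=35.3343 intr=36.8457 cont=35.3678 V=36.8457[EX]; j=1 S=46.6532 intr=25.5268 cont=24.0489 V=25.5268[EX]; j=2 S=61.5979 intr=10.5821 cont=10.8848 V=10.8848[hold]; j=3 S=81.3300 intr=0.0000 cont=2.1456 V=2.1456[hold]; j=4 S=107.3830 intr=0.0000 cont=0.0000 V=0.0000[hold]; j=5 S=141.7818 intr=0.0000 cont=0.0000 V=0.0000[hold]; j=6 S=187.1997 intr=0.0000 cont=0.0000 V=0.0000[hold]  S*(6)=46.6532
k=5: j=0 S=40.6012 intr=31.5788 cont=30.1009 V=31.5788[EX]; j=1 S=53.6073 intr=18.5727 cont=17.2550 V=18.5727[EX]; j=2 S=70.7796 intr=1.4004 cont=6.0368 V=6.0368[hold]; j=3 S=93.4530 intr=0.0000 cont=0.9661 V=0.9661[hold]; j=4 S=123.3894 intr=0.0000 cont=0.0000 V=0.0000[hold]; j=5 S=162.9156 intr=0.0000 cont=0.0000 V=0.0000[hold]  S*(5)=53.6073
k=4: j=0 S=46.6532 intr=25.5268 cont=24.0489 V=25.5268[EX]; j=1 S=61.5979 intr=10.5821 cont=11.5579 V=11.5579[hold]; j=2 S=81.3300 intr=0.0000 cont=3.2296 V=3.2296[hold]; j=3 S=107.3830 intr=0.0000 cont=0.4350 V=0.4350[hold]; j=4 S=141.7818 intr=0.0000 cont=0.0000 V=0.0000[hold]  S*(4)=46.6532
k=3: j=0 S=53.6073 intr=18.5727 cont=17.6112 V=18.5727[EX]; j=1 S=70.7796 intr=1.4004 cont=6.9136 V=6.9136[hold]; j=2 S=93.4530 intr=0.0000 cont=1.6845 V=1.6845[hold]; j=3 S=123.3894 intr=0.0000 cont=0.1959 V=0.1959[hold]  S*(3)=53.6073
k=2: j=0 S=61.5979 intr=10.5821 cont=12.0219 V=12.0219[hold]; j=1 S=81.3300 intr=0.0000 cont=4.0046 V=4.0046[hold]; j=2 S=107.3830 intr=0.0000 cont=0.8622 V=0.8622[hold]  S*(2)=-
k=1: j=0 S=70.7796 intr=1.4004 cont=7.5327 V=7.5327[hold]; j=1 S=93.4530 intr=0.0000 cont=2.2595 V=2.2595[hold]  S*(1)=-
k=0: j=0 S=81.3300 intr=0.0000 cont=4.5876 V=4.5876[hold]  S*(0)=-

price = 4.5876
boundary = - - - 53.6073 46.6532 53.6073 46.6532 53.6073
tree:
4.5876
7.5327 2.2595
12.0219 4.0046 0.8622
18.5727 6.9136 1.6845 0.1959
25.5268 11.5579 3.2296 0.4350 0.0000
31.5788 18.5727 6.0368 0.9661 0.0000 0.0000
36.8457 25.5268 10.8848 2.1456 0.0000 0.0000 0.0000
41.4294 31.5788 18.5727 4.7649 0.0000 0.0000 0.0000 0.0000
45.4184 36.8457 25.5268 10.5821 0.0000 0.0000 0.0000 0.0000 0.0000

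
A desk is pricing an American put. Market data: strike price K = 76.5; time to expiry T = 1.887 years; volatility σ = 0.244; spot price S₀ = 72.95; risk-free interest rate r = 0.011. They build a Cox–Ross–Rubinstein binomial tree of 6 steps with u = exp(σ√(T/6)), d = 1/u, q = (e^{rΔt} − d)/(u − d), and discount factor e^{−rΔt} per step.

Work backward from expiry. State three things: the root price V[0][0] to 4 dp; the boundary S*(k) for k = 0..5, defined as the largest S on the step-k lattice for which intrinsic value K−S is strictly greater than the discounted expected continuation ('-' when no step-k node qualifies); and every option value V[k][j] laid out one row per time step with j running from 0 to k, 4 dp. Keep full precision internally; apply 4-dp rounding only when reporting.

price = 11.1737
boundary = - - - 48.3887 55.4844 63.6207
tree:
11.1737
15.7956 6.2167
21.5402 9.6484 2.5210
28.1113 14.5336 4.3934 0.4984
34.2996 21.0156 7.5735 0.9589 0.0000
39.6964 28.1113 12.8793 1.8450 0.0000 0.0000
44.4031 34.2996 21.0156 3.5500 0.0000 0.0000 0.0000

params: Δt=0.31450 u=1.14664 d=0.87211 q=0.47847 e^(-rΔt)=0.99655
t_6 payoffs: 44.4031 34.2996 21.0156 3.5500 0.0000 0.0000 0.0000
t_5: node(5,0) S=36.8036 payoff=39.6964 vs cont=39.4322 → 39.6964 [stop]  node(5,1) S=48.3887 payoff=28.1113 vs cont=27.8471 → 28.1113 [stop]  node(5,2) S=63.6207 payoff=12.8793 vs cont=12.6151 → 12.8793 [stop]  node(5,3) S=83.6474 payoff=0.0000 vs cont=1.8450 → 1.8450 [wait]  node(5,4) S=109.9782 payoff=0.0000 vs cont=0.0000 → 0.0000 [wait]  node(5,5) S=144.5975 payoff=0.0000 vs cont=0.0000 → 0.0000 [wait]  ⇒ S*(5)=63.6207
t_4: node(4,0) S=42.2004 payoff=34.2996 vs cont=34.0354 → 34.2996 [stop]  node(4,1) S=55.4844 payoff=21.0156 vs cont=20.7514 → 21.0156 [stop]  node(4,2) S=72.9500 payoff=3.5500 vs cont=7.5735 → 7.5735 [wait]  node(4,3) S=95.9134 payoff=0.0000 vs cont=0.9589 → 0.9589 [wait]  node(4,4) S=126.1054 payoff=0.0000 vs cont=0.0000 → 0.0000 [wait]  ⇒ S*(4)=55.4844
t_3: node(3,0) S=48.3887 payoff=28.1113 vs cont=27.8471 → 28.1113 [stop]  node(3,1) S=63.6207 payoff=12.8793 vs cont=14.5336 → 14.5336 [wait]  node(3,2) S=83.6474 payoff=0.0000 vs cont=4.3934 → 4.3934 [wait]  node(3,3) S=109.9782 payoff=0.0000 vs cont=0.4984 → 0.4984 [wait]  ⇒ S*(3)=48.3887
t_2: node(2,0) S=55.4844 payoff=21.0156 vs cont=21.5402 → 21.5402 [wait]  node(2,1) S=72.9500 payoff=3.5500 vs cont=9.6484 → 9.6484 [wait]  node(2,2) S=95.9134 payoff=0.0000 vs cont=2.5210 → 2.5210 [wait]  ⇒ S*(2)=-
t_1: node(1,0) S=63.6207 payoff=12.8793 vs cont=15.7956 → 15.7956 [wait]  node(1,1) S=83.6474 payoff=0.0000 vs cont=6.2167 → 6.2167 [wait]  ⇒ S*(1)=-
t_0: node(0,0) S=72.9500 payoff=3.5500 vs cont=11.1737 → 11.1737 [wait]  ⇒ S*(0)=-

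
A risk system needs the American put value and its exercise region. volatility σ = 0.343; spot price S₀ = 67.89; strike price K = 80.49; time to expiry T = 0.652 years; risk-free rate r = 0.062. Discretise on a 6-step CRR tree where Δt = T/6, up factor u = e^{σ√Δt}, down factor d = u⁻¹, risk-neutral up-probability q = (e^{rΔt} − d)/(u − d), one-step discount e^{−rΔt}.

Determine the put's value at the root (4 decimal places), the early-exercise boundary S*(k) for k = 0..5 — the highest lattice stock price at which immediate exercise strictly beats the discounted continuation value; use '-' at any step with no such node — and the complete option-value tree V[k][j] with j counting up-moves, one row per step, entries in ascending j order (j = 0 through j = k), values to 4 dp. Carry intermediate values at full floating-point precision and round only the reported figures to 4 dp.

Δt=0.10867  u=1.11971  d=0.89309  q=0.50159  discount=0.99329
step 6 (expiry): payoffs max(K−S,0) = 46.0411 37.2998 26.3404 12.6000 0.0000 0.0000 0.0000
step 5: (k=5,j=0): S=38.5727, (K−S)⁺=41.9173, hold=41.3768 ⇒ V=41.9173 exercise | (k=5,j=1): S=48.3605, (K−S)⁺=32.1295, hold=31.5891 ⇒ V=32.1295 exercise | (k=5,j=2): S=60.6318, (K−S)⁺=19.8582, hold=19.3177 ⇒ V=19.8582 exercise | (k=5,j=3): S=76.0170, (K−S)⁺=4.4730, hold=6.2378 ⇒ V=6.2378 continue | (k=5,j=4): S=95.3062, (K−S)⁺=0.0000, hold=0.0000 ⇒ V=0.0000 continue | (k=5,j=5): S=119.4899, (K−S)⁺=0.0000, hold=0.0000 ⇒ V=0.0000 continue  boundary S*=60.6318
step 4: (k=4,j=0): S=43.1902, (K−S)⁺=37.2998, hold=36.7593 ⇒ V=37.2998 exercise | (k=4,j=1): S=54.1496, (K−S)⁺=26.3404, hold=25.7999 ⇒ V=26.3404 exercise | (k=4,j=2): S=67.8900, (K−S)⁺=12.6000, hold=12.9388 ⇒ V=12.9388 continue | (k=4,j=3): S=85.1169, (K−S)⁺=0.0000, hold=3.0881 ⇒ V=3.0881 continue | (k=4,j=4): S=106.7152, (K−S)⁺=0.0000, hold=0.0000 ⇒ V=0.0000 continue  boundary S*=54.1496
step 3: (k=3,j=0): S=48.3605, (K−S)⁺=32.1295, hold=31.5891 ⇒ V=32.1295 exercise | (k=3,j=1): S=60.6318, (K−S)⁺=19.8582, hold=19.4865 ⇒ V=19.8582 exercise | (k=3,j=2): S=76.0170, (K−S)⁺=4.4730, hold=7.9440 ⇒ V=7.9440 continue | (k=3,j=3): S=95.3062, (K−S)⁺=0.0000, hold=1.5288 ⇒ V=1.5288 continue  boundary S*=60.6318
step 2: (k=2,j=0): S=54.1496, (K−S)⁺=26.3404, hold=25.7999 ⇒ V=26.3404 exercise | (k=2,j=1): S=67.8900, (K−S)⁺=12.6000, hold=13.7889 ⇒ V=13.7889 continue | (k=2,j=2): S=85.1169, (K−S)⁺=0.0000, hold=4.6945 ⇒ V=4.6945 continue  boundary S*=54.1496
step 1: (k=1,j=0): S=60.6318, (K−S)⁺=19.8582, hold=19.9100 ⇒ V=19.9100 continue | (k=1,j=1): S=76.0170, (K−S)⁺=4.4730, hold=9.1652 ⇒ V=9.1652 continue  boundary S*=-
step 0: (k=0,j=0): S=67.8900, (K−S)⁺=12.6000, hold=14.4230 ⇒ V=14.4230 continue  boundary S*=-

price = 14.4230
boundary = - - 54.1496 60.6318 54.1496 60.6318
tree:
14.4230
19.9100 9.1652
26.3404 13.7889 4.6945
32.1295 19.8582 7.9440 1.5288
37.2998 26.3404 12.9388 3.0881 0.0000
41.9173 32.1295 19.8582 6.2378 0.0000 0.0000
46.0411 37.2998 26.3404 12.6000 0.0000 0.0000 0.0000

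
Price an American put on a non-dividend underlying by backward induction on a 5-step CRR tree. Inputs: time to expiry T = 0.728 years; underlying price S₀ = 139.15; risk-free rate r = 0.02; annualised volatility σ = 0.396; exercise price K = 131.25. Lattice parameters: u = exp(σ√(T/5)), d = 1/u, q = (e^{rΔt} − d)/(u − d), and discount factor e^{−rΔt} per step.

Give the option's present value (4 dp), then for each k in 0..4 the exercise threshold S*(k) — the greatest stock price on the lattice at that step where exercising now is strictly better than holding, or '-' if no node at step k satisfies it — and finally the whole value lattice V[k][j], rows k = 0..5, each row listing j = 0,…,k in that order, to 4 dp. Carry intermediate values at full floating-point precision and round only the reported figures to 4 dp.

price = 14.3549
boundary = - - - 88.4326 102.8575
tree:
14.3549
21.4188 6.5387
30.9344 10.9026 1.6957
42.8174 17.8279 3.2203 0.0000
55.2193 28.3925 6.1157 0.0000 0.0000
65.8820 42.8174 11.6146 0.0000 0.0000 0.0000

params: Δt=0.14560 u=1.16312 d=0.85976 q=0.47191 e^(-rΔt)=0.99709
t_5 payoffs: 65.8820 42.8174 11.6146 0.0000 0.0000 0.0000
t_4: node(4,0) S=76.0307 payoff=55.2193 vs cont=54.8377 → 55.2193 [stop]  node(4,1) S=102.8575 payoff=28.3925 vs cont=28.0109 → 28.3925 [stop]  node(4,2) S=139.1500 payoff=0.0000 vs cont=6.1157 → 6.1157 [wait]  node(4,3) S=188.2480 payoff=0.0000 vs cont=0.0000 → 0.0000 [wait]  node(4,4) S=254.6699 payoff=0.0000 vs cont=0.0000 → 0.0000 [wait]  ⇒ S*(4)=102.8575
t_3: node(3,0) S=88.4326 payoff=42.8174 vs cont=42.4358 → 42.8174 [stop]  node(3,1) S=119.6354 payoff=11.6146 vs cont=17.8279 → 17.8279 [wait]  node(3,2) S=161.8478 payoff=0.0000 vs cont=3.2203 → 3.2203 [wait]  node(3,3) S=218.9546 payoff=0.0000 vs cont=0.0000 → 0.0000 [wait]  ⇒ S*(3)=88.4326
t_2: node(2,0) S=102.8575 payoff=28.3925 vs cont=30.9344 → 30.9344 [wait]  node(2,1) S=139.1500 payoff=0.0000 vs cont=10.9026 → 10.9026 [wait]  node(2,2) S=188.2480 payoff=0.0000 vs cont=1.6957 → 1.6957 [wait]  ⇒ S*(2)=-
t_1: node(1,0) S=119.6354 payoff=11.6146 vs cont=21.4188 → 21.4188 [wait]  node(1,1) S=161.8478 payoff=0.0000 vs cont=6.5387 → 6.5387 [wait]  ⇒ S*(1)=-
t_0: node(0,0) S=139.1500 payoff=0.0000 vs cont=14.3549 → 14.3549 [wait]  ⇒ S*(0)=-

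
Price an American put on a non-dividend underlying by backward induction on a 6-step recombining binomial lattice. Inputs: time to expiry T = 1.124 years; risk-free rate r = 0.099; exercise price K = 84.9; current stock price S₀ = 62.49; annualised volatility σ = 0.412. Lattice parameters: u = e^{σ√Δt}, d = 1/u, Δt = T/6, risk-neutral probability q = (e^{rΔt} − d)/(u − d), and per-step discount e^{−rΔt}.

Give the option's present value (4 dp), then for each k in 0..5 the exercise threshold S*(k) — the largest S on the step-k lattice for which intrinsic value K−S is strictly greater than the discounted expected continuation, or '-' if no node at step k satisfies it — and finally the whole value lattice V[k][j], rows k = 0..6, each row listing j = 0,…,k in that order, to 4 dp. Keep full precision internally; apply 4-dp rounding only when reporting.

price = 23.0951
boundary = - 52.2837 43.7444 52.2837 62.4900 52.2837
tree:
23.0951
32.6163 14.7158
41.1556 22.4575 7.7529
48.3003 32.6163 13.4367 2.5284
54.2780 41.1556 22.4100 5.2325 0.0000
59.2794 48.3003 32.6163 10.8287 0.0000 0.0000
63.4639 54.2780 41.1556 22.4100 0.0000 0.0000 0.0000

Δt=0.18733, u=1.19521, d=0.83667, q=0.50775, disc=e^(-rΔt)=0.98162
k=6 terminal: V=max(K-S,0) → 63.4639 54.2780 41.1556 22.4100 0.0000 0.0000 0.0000
k=5: j=0 S=25.6206 intr=59.2794 cont=57.7194 V=59.2794[EX]; j=1 S=36.5997 intr=48.3003 cont=46.7402 V=48.3003[EX]; j=2 S=52.2837 intr=32.6163 cont=31.0563 V=32.6163[EX]; j=3 S=74.6887 intr=10.2113 cont=10.8287 V=10.8287[hold]; j=4 S=106.6948 intr=0.0000 cont=0.0000 V=0.0000[hold]; j=5 S=152.4164 intr=0.0000 cont=0.0000 V=0.0000[hold]  S*(5)=52.2837
k=4: j=0 S=30.6220 intr=54.2780 cont=52.7180 V=54.2780[EX]; j=1 S=43.7444 intr=41.1556 cont=39.5956 V=41.1556[EX]; j=2 S=62.4900 intr=22.4100 cont=21.1577 V=22.4100[EX]; j=3 S=89.2687 intr=0.0000 cont=5.2325 V=5.2325[hold]; j=4 S=127.5227 intr=0.0000 cont=0.0000 V=0.0000[hold]  S*(4)=62.4900
k=3: j=0 S=36.5997 intr=48.3003 cont=46.7402 V=48.3003[EX]; j=1 S=52.2837 intr=32.6163 cont=31.0563 V=32.6163[EX]; j=2 S=74.6887 intr=10.2113 cont=13.4367 V=13.4367[hold]; j=3 S=106.6948 intr=0.0000 cont=2.5284 V=2.5284[hold]  S*(3)=52.2837
k=2: j=0 S=43.7444 intr=41.1556 cont=39.5956 V=41.1556[EX]; j=1 S=62.4900 intr=22.4100 cont=22.4575 V=22.4575[hold]; j=2 S=89.2687 intr=0.0000 cont=7.7529 V=7.7529[hold]  S*(2)=43.7444
k=1: j=0 S=52.2837 intr=32.6163 cont=31.0799 V=32.6163[EX]; j=1 S=74.6887 intr=10.2113 cont=14.7158 V=14.7158[hold]  S*(1)=52.2837
k=0: j=0 S=62.4900 intr=22.4100 cont=23.0951 V=23.0951[hold]  S*(0)=-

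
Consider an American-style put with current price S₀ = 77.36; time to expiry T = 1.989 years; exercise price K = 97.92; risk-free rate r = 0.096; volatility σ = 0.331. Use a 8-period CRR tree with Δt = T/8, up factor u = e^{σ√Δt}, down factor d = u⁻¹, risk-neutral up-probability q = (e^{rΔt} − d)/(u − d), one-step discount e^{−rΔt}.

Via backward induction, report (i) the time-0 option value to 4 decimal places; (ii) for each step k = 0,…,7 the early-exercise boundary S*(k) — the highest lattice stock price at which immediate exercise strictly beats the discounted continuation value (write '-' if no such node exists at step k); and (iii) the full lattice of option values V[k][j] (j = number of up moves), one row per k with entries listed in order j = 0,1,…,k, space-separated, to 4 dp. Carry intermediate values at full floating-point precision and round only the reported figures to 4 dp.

Δt=0.24863  u=1.17945  d=0.84786  q=0.53168  discount=0.97641
step 8 (expiry): payoffs max(K−S,0) = 77.2617 69.1825 57.9435 42.3090 20.5600 0.0000 0.0000 0.0000 0.0000
step 7: (k=7,j=0): S=24.3653, (K−S)⁺=73.5547, hold=71.2452 ⇒ V=73.5547 exercise | (k=7,j=1): S=33.8944, (K−S)⁺=64.0256, hold=61.7162 ⇒ V=64.0256 exercise | (k=7,j=2): S=47.1501, (K−S)⁺=50.7699, hold=48.4604 ⇒ V=50.7699 exercise | (k=7,j=3): S=65.5902, (K−S)⁺=32.3298, hold=30.0204 ⇒ V=32.3298 exercise | (k=7,j=4): S=91.2419, (K−S)⁺=6.6781, hold=9.4016 ⇒ V=9.4016 continue | (k=7,j=5): S=126.9258, (K−S)⁺=0.0000, hold=0.0000 ⇒ V=0.0000 continue | (k=7,j=6): S=176.5654, (K−S)⁺=0.0000, hold=0.0000 ⇒ V=0.0000 continue | (k=7,j=7): S=245.6185, (K−S)⁺=0.0000, hold=0.0000 ⇒ V=0.0000 continue  boundary S*=65.5902
step 6: (k=6,j=0): S=28.7375, (K−S)⁺=69.1825, hold=66.8730 ⇒ V=69.1825 exercise | (k=6,j=1): S=39.9765, (K−S)⁺=57.9435, hold=55.6340 ⇒ V=57.9435 exercise | (k=6,j=2): S=55.6110, (K−S)⁺=42.3090, hold=39.9995 ⇒ V=42.3090 exercise | (k=6,j=3): S=77.3600, (K−S)⁺=20.5600, hold=19.6644 ⇒ V=20.5600 exercise | (k=6,j=4): S=107.6148, (K−S)⁺=0.0000, hold=4.2991 ⇒ V=4.2991 continue | (k=6,j=5): S=149.7020, (K−S)⁺=0.0000, hold=0.0000 ⇒ V=0.0000 continue | (k=6,j=6): S=208.2492, (K−S)⁺=0.0000, hold=0.0000 ⇒ V=0.0000 continue  boundary S*=77.3600
step 5: (k=5,j=0): S=33.8944, (K−S)⁺=64.0256, hold=61.7162 ⇒ V=64.0256 exercise | (k=5,j=1): S=47.1501, (K−S)⁺=50.7699, hold=48.4604 ⇒ V=50.7699 exercise | (k=5,j=2): S=65.5902, (K−S)⁺=32.3298, hold=30.0204 ⇒ V=32.3298 exercise | (k=5,j=3): S=91.2419, (K−S)⁺=6.6781, hold=11.6334 ⇒ V=11.6334 continue | (k=5,j=4): S=126.9258, (K−S)⁺=0.0000, hold=1.9659 ⇒ V=1.9659 continue | (k=5,j=5): S=176.5654, (K−S)⁺=0.0000, hold=0.0000 ⇒ V=0.0000 continue  boundary S*=65.5902
step 4: (k=4,j=0): S=39.9765, (K−S)⁺=57.9435, hold=55.6340 ⇒ V=57.9435 exercise | (k=4,j=1): S=55.6110, (K−S)⁺=42.3090, hold=39.9995 ⇒ V=42.3090 exercise | (k=4,j=2): S=77.3600, (K−S)⁺=20.5600, hold=20.8230 ⇒ V=20.8230 continue | (k=4,j=3): S=107.6148, (K−S)⁺=0.0000, hold=6.3402 ⇒ V=6.3402 continue | (k=4,j=4): S=149.7020, (K−S)⁺=0.0000, hold=0.8989 ⇒ V=0.8989 continue  boundary S*=55.6110
step 3: (k=3,j=0): S=47.1501, (K−S)⁺=50.7699, hold=48.4604 ⇒ V=50.7699 exercise | (k=3,j=1): S=65.5902, (K−S)⁺=32.3298, hold=30.1569 ⇒ V=32.3298 exercise | (k=3,j=2): S=91.2419, (K−S)⁺=6.6781, hold=12.8133 ⇒ V=12.8133 continue | (k=3,j=3): S=126.9258, (K−S)⁺=0.0000, hold=3.3659 ⇒ V=3.3659 continue  boundary S*=65.5902
step 2: (k=2,j=0): S=55.6110, (K−S)⁺=42.3090, hold=39.9995 ⇒ V=42.3090 exercise | (k=2,j=1): S=77.3600, (K−S)⁺=20.5600, hold=21.4355 ⇒ V=21.4355 continue | (k=2,j=2): S=107.6148, (K−S)⁺=0.0000, hold=7.6066 ⇒ V=7.6066 continue  boundary S*=55.6110
step 1: (k=1,j=0): S=65.5902, (K−S)⁺=32.3298, hold=30.4749 ⇒ V=32.3298 exercise | (k=1,j=1): S=91.2419, (K−S)⁺=6.6781, hold=13.7508 ⇒ V=13.7508 continue  boundary S*=65.5902
step 0: (k=0,j=0): S=77.3600, (K−S)⁺=20.5600, hold=21.9222 ⇒ V=21.9222 continue  boundary S*=-

price = 21.9222
boundary = - 65.5902 55.6110 65.5902 55.6110 65.5902 77.3600 65.5902
tree:
21.9222
32.3298 13.7508
42.3090 21.4355 7.6066
50.7699 32.3298 12.8133 3.3659
57.9435 42.3090 20.8230 6.3402 0.8989
64.0256 50.7699 32.3298 11.6334 1.9659 0.0000
69.1825 57.9435 42.3090 20.5600 4.2991 0.0000 0.0000
73.5547 64.0256 50.7699 32.3298 9.4016 0.0000 0.0000 0.0000
77.2617 69.1825 57.9435 42.3090 20.5600 0.0000 0.0000 0.0000 0.0000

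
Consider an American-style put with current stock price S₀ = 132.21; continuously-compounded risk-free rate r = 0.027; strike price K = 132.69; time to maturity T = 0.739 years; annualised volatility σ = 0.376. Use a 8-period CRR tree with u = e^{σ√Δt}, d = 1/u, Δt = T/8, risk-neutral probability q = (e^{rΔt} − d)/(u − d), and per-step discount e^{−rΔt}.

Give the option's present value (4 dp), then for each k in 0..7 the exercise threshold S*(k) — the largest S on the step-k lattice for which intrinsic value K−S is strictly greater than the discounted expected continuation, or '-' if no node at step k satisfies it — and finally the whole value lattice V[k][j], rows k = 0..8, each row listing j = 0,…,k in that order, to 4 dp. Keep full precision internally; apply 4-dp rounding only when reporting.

price = 15.7233
boundary = - - - - 83.7032 93.8367 105.1969 117.9326
tree:
15.7233
22.0384 9.0278
29.9077 13.7078 4.0522
39.0959 20.2025 6.8092 1.1147
48.9868 28.6841 11.2052 2.1270 0.0341
58.0260 38.8533 17.9198 4.0577 0.0661 0.0000
66.0890 48.9868 27.4931 7.7392 0.1280 0.0000 0.0000
73.2813 58.0260 38.8533 14.7574 0.2478 0.0000 0.0000 0.0000
79.6969 66.0890 48.9868 27.4931 0.4800 0.0000 0.0000 0.0000 0.0000

Δt=0.09237, u=1.12106, d=0.89201, q=0.48236, disc=e^(-rΔt)=0.99751
k=8 terminal: V=max(K-S,0) → 79.6969 66.0890 48.9868 27.4931 0.4800 0.0000 0.0000 0.0000 0.0000
k=7: j=0 S=59.4087 intr=73.2813 cont=72.9507 V=73.2813[EX]; j=1 S=74.6640 intr=58.0260 cont=57.6954 V=58.0260[EX]; j=2 S=93.8367 intr=38.8533 cont=38.5228 V=38.8533[EX]; j=3 S=117.9326 intr=14.7574 cont=14.4269 V=14.7574[EX]; j=4 S=148.2159 intr=0.0000 cont=0.2478 V=0.2478[hold]; j=5 S=186.2756 intr=0.0000 cont=0.0000 V=0.0000[hold]; j=6 S=234.1085 intr=0.0000 cont=0.0000 V=0.0000[hold]; j=7 S=294.2242 intr=0.0000 cont=0.0000 V=0.0000[hold]  S*(7)=117.9326
k=6: j=0 S=66.6010 intr=66.0890 cont=65.7585 V=66.0890[EX]; j=1 S=83.7032 intr=48.9868 cont=48.6563 V=48.9868[EX]; j=2 S=105.1969 intr=27.4931 cont=27.1625 V=27.4931[EX]; j=3 S=132.2100 intr=0.4800 cont=7.7392 V=7.7392[hold]; j=4 S=166.1596 intr=0.0000 cont=0.1280 V=0.1280[hold]; j=5 S=208.8270 intr=0.0000 cont=0.0000 V=0.0000[hold]; j=6 S=262.4507 intr=0.0000 cont=0.0000 V=0.0000[hold]  S*(6)=105.1969
k=5: j=0 S=74.6640 intr=58.0260 cont=57.6954 V=58.0260[EX]; j=1 S=93.8367 intr=38.8533 cont=38.5228 V=38.8533[EX]; j=2 S=117.9326 intr=14.7574 cont=17.9198 V=17.9198[hold]; j=3 S=148.2159 intr=0.0000 cont=4.0577 V=4.0577[hold]; j=4 S=186.2756 intr=0.0000 cont=0.0661 V=0.0661[hold]; j=5 S=234.1085 intr=0.0000 cont=0.0000 V=0.0000[hold]  S*(5)=93.8367
k=4: j=0 S=83.7032 intr=48.9868 cont=48.6563 V=48.9868[EX]; j=1 S=105.1969 intr=27.4931 cont=28.6841 V=28.6841[hold]; j=2 S=132.2100 intr=0.4800 cont=11.2052 V=11.2052[hold]; j=3 S=166.1596 intr=0.0000 cont=2.1270 V=2.1270[hold]; j=4 S=208.8270 intr=0.0000 cont=0.0341 V=0.0341[hold]  S*(4)=83.7032
k=3: j=0 S=93.8367 intr=38.8533 cont=39.0959 V=39.0959[hold]; j=1 S=117.9326 intr=14.7574 cont=20.2025 V=20.2025[hold]; j=2 S=148.2159 intr=0.0000 cont=6.8092 V=6.8092[hold]; j=3 S=186.2756 intr=0.0000 cont=1.1147 V=1.1147[hold]  S*(3)=-
k=2: j=0 S=105.1969 intr=27.4931 cont=29.9077 V=29.9077[hold]; j=1 S=132.2100 intr=0.4800 cont=13.7078 V=13.7078[hold]; j=2 S=166.1596 intr=0.0000 cont=4.0522 V=4.0522[hold]  S*(2)=-
k=1: j=0 S=117.9326 intr=14.7574 cont=22.0384 V=22.0384[hold]; j=1 S=148.2159 intr=0.0000 cont=9.0278 V=9.0278[hold]  S*(1)=-
k=0: j=0 S=132.2100 intr=0.4800 cont=15.7233 V=15.7233[hold]  S*(0)=-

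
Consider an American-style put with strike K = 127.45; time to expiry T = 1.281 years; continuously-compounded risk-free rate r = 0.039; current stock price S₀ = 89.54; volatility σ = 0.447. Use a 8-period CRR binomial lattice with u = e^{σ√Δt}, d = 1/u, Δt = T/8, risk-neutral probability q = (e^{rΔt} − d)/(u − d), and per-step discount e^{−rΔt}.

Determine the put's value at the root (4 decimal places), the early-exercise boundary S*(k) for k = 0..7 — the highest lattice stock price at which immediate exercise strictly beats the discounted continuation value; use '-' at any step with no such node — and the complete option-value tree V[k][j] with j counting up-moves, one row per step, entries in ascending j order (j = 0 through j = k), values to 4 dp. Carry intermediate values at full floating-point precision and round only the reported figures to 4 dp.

Δt=0.16012, u=1.19587, d=0.83621, q=0.47282, disc=e^(-rΔt)=0.99377
k=8 terminal: V=max(K-S,0) → 106.0428 96.8357 83.6687 64.8387 37.9100 0.0000 0.0000 0.0000 0.0000
k=7: j=0 S=25.6001 intr=101.8499 cont=101.0565 V=101.8499[EX]; j=1 S=36.6105 intr=90.8395 cont=90.0460 V=90.8395[EX]; j=2 S=52.3565 intr=75.0935 cont=74.3001 V=75.0935[EX]; j=3 S=74.8747 intr=52.5753 cont=51.7819 V=52.5753[EX]; j=4 S=107.0778 intr=20.3722 cont=19.8610 V=20.3722[EX]; j=5 S=153.1312 intr=0.0000 cont=0.0000 V=0.0000[hold]; j=6 S=218.9919 intr=0.0000 cont=0.0000 V=0.0000[hold]; j=7 S=313.1788 intr=0.0000 cont=0.0000 V=0.0000[hold]  S*(7)=107.0778
k=6: j=0 S=30.6143 intr=96.8357 cont=96.0423 V=96.8357[EX]; j=1 S=43.7813 intr=83.6687 cont=82.8753 V=83.6687[EX]; j=2 S=62.6113 intr=64.8387 cont=64.0453 V=64.8387[EX]; j=3 S=89.5400 intr=37.9100 cont=37.1166 V=37.9100[EX]; j=4 S=128.0506 intr=0.0000 cont=10.6730 V=10.6730[hold]; j=5 S=183.1242 intr=0.0000 cont=0.0000 V=0.0000[hold]; j=6 S=261.8847 intr=0.0000 cont=0.0000 V=0.0000[hold]  S*(6)=89.5400
k=5: j=0 S=36.6105 intr=90.8395 cont=90.0460 V=90.8395[EX]; j=1 S=52.3565 intr=75.0935 cont=74.3001 V=75.0935[EX]; j=2 S=74.8747 intr=52.5753 cont=51.7819 V=52.5753[EX]; j=3 S=107.0778 intr=20.3722 cont=24.8760 V=24.8760[hold]; j=4 S=153.1312 intr=0.0000 cont=5.5916 V=5.5916[hold]; j=5 S=218.9919 intr=0.0000 cont=0.0000 V=0.0000[hold]  S*(5)=74.8747
k=4: j=0 S=43.7813 intr=83.6687 cont=82.8753 V=83.6687[EX]; j=1 S=62.6113 intr=64.8387 cont=64.0453 V=64.8387[EX]; j=2 S=89.5400 intr=37.9100 cont=39.2328 V=39.2328[hold]; j=3 S=128.0506 intr=0.0000 cont=15.6598 V=15.6598[hold]; j=4 S=183.1242 intr=0.0000 cont=2.9294 V=2.9294[hold]  S*(4)=62.6113
k=3: j=0 S=52.3565 intr=75.0935 cont=74.3001 V=75.0935[EX]; j=1 S=74.8747 intr=52.5753 cont=52.4034 V=52.5753[EX]; j=2 S=107.0778 intr=20.3722 cont=27.9122 V=27.9122[hold]; j=3 S=153.1312 intr=0.0000 cont=9.5806 V=9.5806[hold]  S*(3)=74.8747
k=2: j=0 S=62.6113 intr=64.8387 cont=64.0453 V=64.8387[EX]; j=1 S=89.5400 intr=37.9100 cont=40.6594 V=40.6594[hold]; j=2 S=128.0506 intr=0.0000 cont=19.1249 V=19.1249[hold]  S*(2)=62.6113
k=1: j=0 S=74.8747 intr=52.5753 cont=53.0738 V=53.0738[hold]; j=1 S=107.0778 intr=20.3722 cont=30.2877 V=30.2877[hold]  S*(1)=-
k=0: j=0 S=89.5400 intr=37.9100 cont=42.0367 V=42.0367[hold]  S*(0)=-

price = 42.0367
boundary = - - 62.6113 74.8747 62.6113 74.8747 89.5400 107.0778
tree:
42.0367
53.0738 30.2877
64.8387 40.6594 19.1249
75.0935 52.5753 27.9122 9.5806
83.6687 64.8387 39.2328 15.6598 2.9294
90.8395 75.0935 52.5753 24.8760 5.5916 0.0000
96.8357 83.6687 64.8387 37.9100 10.6730 0.0000 0.0000
101.8499 90.8395 75.0935 52.5753 20.3722 0.0000 0.0000 0.0000
106.0428 96.8357 83.6687 64.8387 37.9100 0.0000 0.0000 0.0000 0.0000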